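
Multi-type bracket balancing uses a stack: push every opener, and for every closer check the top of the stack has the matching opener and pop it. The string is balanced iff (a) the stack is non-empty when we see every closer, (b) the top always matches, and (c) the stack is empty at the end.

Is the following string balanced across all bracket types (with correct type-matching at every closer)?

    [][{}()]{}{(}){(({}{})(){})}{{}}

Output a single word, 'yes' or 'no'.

pos 0: push '['; stack = [
pos 1: ']' matches '['; pop; stack = (empty)
pos 2: push '['; stack = [
pos 3: push '{'; stack = [{
pos 4: '}' matches '{'; pop; stack = [
pos 5: push '('; stack = [(
pos 6: ')' matches '('; pop; stack = [
pos 7: ']' matches '['; pop; stack = (empty)
pos 8: push '{'; stack = {
pos 9: '}' matches '{'; pop; stack = (empty)
pos 10: push '{'; stack = {
pos 11: push '('; stack = {(
pos 12: saw closer '}' but top of stack is '(' (expected ')') → INVALID
Verdict: type mismatch at position 12: '}' closes '(' → no

Answer: no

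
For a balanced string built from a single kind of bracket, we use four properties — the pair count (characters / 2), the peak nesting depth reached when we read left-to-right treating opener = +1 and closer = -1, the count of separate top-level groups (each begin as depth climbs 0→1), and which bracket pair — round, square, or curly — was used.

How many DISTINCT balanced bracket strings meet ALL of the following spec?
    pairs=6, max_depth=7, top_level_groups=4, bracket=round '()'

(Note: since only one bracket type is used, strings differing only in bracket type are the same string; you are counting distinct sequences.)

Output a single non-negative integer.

Answer: 0

Derivation:
Spec: pairs=6 depth=7 groups=4
Count(depth <= 7) = 14
Count(depth <= 6) = 14
Count(depth == 7) = 14 - 14 = 0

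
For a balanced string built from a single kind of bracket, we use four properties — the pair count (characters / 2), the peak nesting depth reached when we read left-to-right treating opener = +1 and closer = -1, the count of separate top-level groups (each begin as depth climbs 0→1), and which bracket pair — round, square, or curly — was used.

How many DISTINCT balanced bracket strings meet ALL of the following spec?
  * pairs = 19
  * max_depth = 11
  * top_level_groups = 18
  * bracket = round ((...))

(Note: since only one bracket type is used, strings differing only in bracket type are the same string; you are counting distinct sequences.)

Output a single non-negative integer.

Spec: pairs=19 depth=11 groups=18
Count(depth <= 11) = 18
Count(depth <= 10) = 18
Count(depth == 11) = 18 - 18 = 0

Answer: 0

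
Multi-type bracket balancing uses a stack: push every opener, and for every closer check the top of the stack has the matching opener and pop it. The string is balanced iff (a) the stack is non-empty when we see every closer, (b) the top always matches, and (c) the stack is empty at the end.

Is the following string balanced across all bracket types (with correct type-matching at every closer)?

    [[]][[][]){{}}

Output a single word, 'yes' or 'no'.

pos 0: push '['; stack = [
pos 1: push '['; stack = [[
pos 2: ']' matches '['; pop; stack = [
pos 3: ']' matches '['; pop; stack = (empty)
pos 4: push '['; stack = [
pos 5: push '['; stack = [[
pos 6: ']' matches '['; pop; stack = [
pos 7: push '['; stack = [[
pos 8: ']' matches '['; pop; stack = [
pos 9: saw closer ')' but top of stack is '[' (expected ']') → INVALID
Verdict: type mismatch at position 9: ')' closes '[' → no

Answer: no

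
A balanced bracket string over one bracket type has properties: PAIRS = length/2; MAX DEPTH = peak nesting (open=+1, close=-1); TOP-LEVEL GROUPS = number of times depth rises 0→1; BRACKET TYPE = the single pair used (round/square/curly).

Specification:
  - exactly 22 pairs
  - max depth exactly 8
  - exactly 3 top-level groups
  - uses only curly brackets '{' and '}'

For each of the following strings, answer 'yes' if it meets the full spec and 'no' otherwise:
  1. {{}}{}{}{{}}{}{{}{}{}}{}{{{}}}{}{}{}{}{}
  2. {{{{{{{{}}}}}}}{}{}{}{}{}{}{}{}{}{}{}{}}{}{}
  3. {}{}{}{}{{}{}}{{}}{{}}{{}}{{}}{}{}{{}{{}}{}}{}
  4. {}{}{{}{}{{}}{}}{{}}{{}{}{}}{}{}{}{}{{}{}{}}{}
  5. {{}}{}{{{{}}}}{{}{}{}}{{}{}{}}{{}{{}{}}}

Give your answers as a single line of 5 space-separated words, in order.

Answer: no yes no no no

Derivation:
String 1 '{{}}{}{}{{}}{}{{}{}{}}{}{{{}}}{}{}{}{}{}': depth seq [1 2 1 0 1 0 1 0 1 2 1 0 1 0 1 2 1 2 1 2 1 0 1 0 1 2 3 2 1 0 1 0 1 0 1 0 1 0 1 0]
  -> pairs=20 depth=3 groups=13 -> no
String 2 '{{{{{{{{}}}}}}}{}{}{}{}{}{}{}{}{}{}{}{}}{}{}': depth seq [1 2 3 4 5 6 7 8 7 6 5 4 3 2 1 2 1 2 1 2 1 2 1 2 1 2 1 2 1 2 1 2 1 2 1 2 1 2 1 0 1 0 1 0]
  -> pairs=22 depth=8 groups=3 -> yes
String 3 '{}{}{}{}{{}{}}{{}}{{}}{{}}{{}}{}{}{{}{{}}{}}{}': depth seq [1 0 1 0 1 0 1 0 1 2 1 2 1 0 1 2 1 0 1 2 1 0 1 2 1 0 1 2 1 0 1 0 1 0 1 2 1 2 3 2 1 2 1 0 1 0]
  -> pairs=23 depth=3 groups=13 -> no
String 4 '{}{}{{}{}{{}}{}}{{}}{{}{}{}}{}{}{}{}{{}{}{}}{}': depth seq [1 0 1 0 1 2 1 2 1 2 3 2 1 2 1 0 1 2 1 0 1 2 1 2 1 2 1 0 1 0 1 0 1 0 1 0 1 2 1 2 1 2 1 0 1 0]
  -> pairs=23 depth=3 groups=11 -> no
String 5 '{{}}{}{{{{}}}}{{}{}{}}{{}{}{}}{{}{{}{}}}': depth seq [1 2 1 0 1 0 1 2 3 4 3 2 1 0 1 2 1 2 1 2 1 0 1 2 1 2 1 2 1 0 1 2 1 2 3 2 3 2 1 0]
  -> pairs=20 depth=4 groups=6 -> no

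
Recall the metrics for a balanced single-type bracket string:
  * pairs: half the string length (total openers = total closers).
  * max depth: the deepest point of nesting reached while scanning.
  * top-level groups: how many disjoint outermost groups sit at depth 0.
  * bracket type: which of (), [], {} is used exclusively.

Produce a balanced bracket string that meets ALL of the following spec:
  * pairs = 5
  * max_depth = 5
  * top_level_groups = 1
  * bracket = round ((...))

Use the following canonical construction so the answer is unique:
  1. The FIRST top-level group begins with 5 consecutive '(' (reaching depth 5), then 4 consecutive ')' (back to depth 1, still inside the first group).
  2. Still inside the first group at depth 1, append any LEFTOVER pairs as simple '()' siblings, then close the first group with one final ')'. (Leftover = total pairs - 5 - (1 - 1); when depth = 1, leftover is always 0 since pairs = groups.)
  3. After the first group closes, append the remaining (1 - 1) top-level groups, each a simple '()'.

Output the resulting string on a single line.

Answer: ((((()))))

Derivation:
Spec: pairs=5 depth=5 groups=1
Leftover pairs = 5 - 5 - (1-1) = 0
First group: deep chain of depth 5 + 0 sibling pairs
Remaining 0 groups: simple '()' each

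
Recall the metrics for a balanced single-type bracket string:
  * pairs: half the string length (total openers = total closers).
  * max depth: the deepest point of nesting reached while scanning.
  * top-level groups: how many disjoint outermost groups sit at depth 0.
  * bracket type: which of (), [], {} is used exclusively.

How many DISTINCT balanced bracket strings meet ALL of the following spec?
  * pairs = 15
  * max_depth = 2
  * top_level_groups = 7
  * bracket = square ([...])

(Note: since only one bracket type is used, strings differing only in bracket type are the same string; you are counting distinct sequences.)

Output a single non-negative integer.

Answer: 3003

Derivation:
Spec: pairs=15 depth=2 groups=7
Count(depth <= 2) = 3003
Count(depth <= 1) = 0
Count(depth == 2) = 3003 - 0 = 3003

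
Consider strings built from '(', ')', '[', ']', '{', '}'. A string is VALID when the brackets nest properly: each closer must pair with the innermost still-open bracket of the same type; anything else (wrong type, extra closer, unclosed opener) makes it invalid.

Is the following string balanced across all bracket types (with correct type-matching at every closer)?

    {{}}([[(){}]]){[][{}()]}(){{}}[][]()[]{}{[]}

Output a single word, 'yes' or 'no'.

Answer: yes

Derivation:
pos 0: push '{'; stack = {
pos 1: push '{'; stack = {{
pos 2: '}' matches '{'; pop; stack = {
pos 3: '}' matches '{'; pop; stack = (empty)
pos 4: push '('; stack = (
pos 5: push '['; stack = ([
pos 6: push '['; stack = ([[
pos 7: push '('; stack = ([[(
pos 8: ')' matches '('; pop; stack = ([[
pos 9: push '{'; stack = ([[{
pos 10: '}' matches '{'; pop; stack = ([[
pos 11: ']' matches '['; pop; stack = ([
pos 12: ']' matches '['; pop; stack = (
pos 13: ')' matches '('; pop; stack = (empty)
pos 14: push '{'; stack = {
pos 15: push '['; stack = {[
pos 16: ']' matches '['; pop; stack = {
pos 17: push '['; stack = {[
pos 18: push '{'; stack = {[{
pos 19: '}' matches '{'; pop; stack = {[
pos 20: push '('; stack = {[(
pos 21: ')' matches '('; pop; stack = {[
pos 22: ']' matches '['; pop; stack = {
pos 23: '}' matches '{'; pop; stack = (empty)
pos 24: push '('; stack = (
pos 25: ')' matches '('; pop; stack = (empty)
pos 26: push '{'; stack = {
pos 27: push '{'; stack = {{
pos 28: '}' matches '{'; pop; stack = {
pos 29: '}' matches '{'; pop; stack = (empty)
pos 30: push '['; stack = [
pos 31: ']' matches '['; pop; stack = (empty)
pos 32: push '['; stack = [
pos 33: ']' matches '['; pop; stack = (empty)
pos 34: push '('; stack = (
pos 35: ')' matches '('; pop; stack = (empty)
pos 36: push '['; stack = [
pos 37: ']' matches '['; pop; stack = (empty)
pos 38: push '{'; stack = {
pos 39: '}' matches '{'; pop; stack = (empty)
pos 40: push '{'; stack = {
pos 41: push '['; stack = {[
pos 42: ']' matches '['; pop; stack = {
pos 43: '}' matches '{'; pop; stack = (empty)
end: stack empty → VALID
Verdict: properly nested → yes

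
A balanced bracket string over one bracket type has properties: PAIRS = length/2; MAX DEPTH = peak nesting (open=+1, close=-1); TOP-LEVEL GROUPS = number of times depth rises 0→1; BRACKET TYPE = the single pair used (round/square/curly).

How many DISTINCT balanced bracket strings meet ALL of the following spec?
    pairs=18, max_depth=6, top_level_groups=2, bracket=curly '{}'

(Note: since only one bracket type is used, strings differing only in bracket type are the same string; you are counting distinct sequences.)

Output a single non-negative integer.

Answer: 35167763

Derivation:
Spec: pairs=18 depth=6 groups=2
Count(depth <= 6) = 71040035
Count(depth <= 5) = 35872272
Count(depth == 6) = 71040035 - 35872272 = 35167763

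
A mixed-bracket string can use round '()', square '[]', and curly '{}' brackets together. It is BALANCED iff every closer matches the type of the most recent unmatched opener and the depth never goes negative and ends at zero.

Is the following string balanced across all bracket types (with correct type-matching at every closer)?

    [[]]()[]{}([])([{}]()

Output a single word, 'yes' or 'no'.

Answer: no

Derivation:
pos 0: push '['; stack = [
pos 1: push '['; stack = [[
pos 2: ']' matches '['; pop; stack = [
pos 3: ']' matches '['; pop; stack = (empty)
pos 4: push '('; stack = (
pos 5: ')' matches '('; pop; stack = (empty)
pos 6: push '['; stack = [
pos 7: ']' matches '['; pop; stack = (empty)
pos 8: push '{'; stack = {
pos 9: '}' matches '{'; pop; stack = (empty)
pos 10: push '('; stack = (
pos 11: push '['; stack = ([
pos 12: ']' matches '['; pop; stack = (
pos 13: ')' matches '('; pop; stack = (empty)
pos 14: push '('; stack = (
pos 15: push '['; stack = ([
pos 16: push '{'; stack = ([{
pos 17: '}' matches '{'; pop; stack = ([
pos 18: ']' matches '['; pop; stack = (
pos 19: push '('; stack = ((
pos 20: ')' matches '('; pop; stack = (
end: stack still non-empty (() → INVALID
Verdict: unclosed openers at end: ( → no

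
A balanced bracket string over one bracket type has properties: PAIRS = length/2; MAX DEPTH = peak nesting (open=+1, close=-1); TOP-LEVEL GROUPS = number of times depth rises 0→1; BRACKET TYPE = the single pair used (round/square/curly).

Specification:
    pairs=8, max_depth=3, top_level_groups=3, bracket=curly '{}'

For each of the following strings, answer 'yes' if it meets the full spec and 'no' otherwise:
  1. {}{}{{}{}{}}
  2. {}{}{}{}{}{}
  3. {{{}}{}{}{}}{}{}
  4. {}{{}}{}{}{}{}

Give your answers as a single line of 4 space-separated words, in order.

Answer: no no yes no

Derivation:
String 1 '{}{}{{}{}{}}': depth seq [1 0 1 0 1 2 1 2 1 2 1 0]
  -> pairs=6 depth=2 groups=3 -> no
String 2 '{}{}{}{}{}{}': depth seq [1 0 1 0 1 0 1 0 1 0 1 0]
  -> pairs=6 depth=1 groups=6 -> no
String 3 '{{{}}{}{}{}}{}{}': depth seq [1 2 3 2 1 2 1 2 1 2 1 0 1 0 1 0]
  -> pairs=8 depth=3 groups=3 -> yes
String 4 '{}{{}}{}{}{}{}': depth seq [1 0 1 2 1 0 1 0 1 0 1 0 1 0]
  -> pairs=7 depth=2 groups=6 -> no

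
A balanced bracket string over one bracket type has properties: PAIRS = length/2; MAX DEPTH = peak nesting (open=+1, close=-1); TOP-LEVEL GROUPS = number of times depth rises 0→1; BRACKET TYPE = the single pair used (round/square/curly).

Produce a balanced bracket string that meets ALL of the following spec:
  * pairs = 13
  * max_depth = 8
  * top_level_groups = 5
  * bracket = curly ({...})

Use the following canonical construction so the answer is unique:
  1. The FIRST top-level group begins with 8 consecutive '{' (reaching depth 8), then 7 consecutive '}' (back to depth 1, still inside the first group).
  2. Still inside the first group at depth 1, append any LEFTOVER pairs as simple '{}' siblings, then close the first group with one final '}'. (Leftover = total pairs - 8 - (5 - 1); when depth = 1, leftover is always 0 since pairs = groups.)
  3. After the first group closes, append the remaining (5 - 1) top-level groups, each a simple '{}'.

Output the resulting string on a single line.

Answer: {{{{{{{{}}}}}}}{}}{}{}{}{}

Derivation:
Spec: pairs=13 depth=8 groups=5
Leftover pairs = 13 - 8 - (5-1) = 1
First group: deep chain of depth 8 + 1 sibling pairs
Remaining 4 groups: simple '{}' each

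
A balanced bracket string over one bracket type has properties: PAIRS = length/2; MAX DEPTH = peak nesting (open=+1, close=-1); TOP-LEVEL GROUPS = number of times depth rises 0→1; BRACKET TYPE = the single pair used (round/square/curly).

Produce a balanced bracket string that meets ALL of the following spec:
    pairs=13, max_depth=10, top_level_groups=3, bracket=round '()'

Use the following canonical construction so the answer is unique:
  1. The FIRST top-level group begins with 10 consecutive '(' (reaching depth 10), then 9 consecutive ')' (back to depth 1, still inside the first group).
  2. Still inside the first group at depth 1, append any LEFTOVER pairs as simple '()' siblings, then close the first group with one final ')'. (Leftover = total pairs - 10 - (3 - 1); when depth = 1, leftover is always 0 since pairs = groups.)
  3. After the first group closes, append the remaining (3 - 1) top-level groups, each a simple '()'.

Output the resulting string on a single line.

Spec: pairs=13 depth=10 groups=3
Leftover pairs = 13 - 10 - (3-1) = 1
First group: deep chain of depth 10 + 1 sibling pairs
Remaining 2 groups: simple '()' each

Answer: (((((((((()))))))))())()()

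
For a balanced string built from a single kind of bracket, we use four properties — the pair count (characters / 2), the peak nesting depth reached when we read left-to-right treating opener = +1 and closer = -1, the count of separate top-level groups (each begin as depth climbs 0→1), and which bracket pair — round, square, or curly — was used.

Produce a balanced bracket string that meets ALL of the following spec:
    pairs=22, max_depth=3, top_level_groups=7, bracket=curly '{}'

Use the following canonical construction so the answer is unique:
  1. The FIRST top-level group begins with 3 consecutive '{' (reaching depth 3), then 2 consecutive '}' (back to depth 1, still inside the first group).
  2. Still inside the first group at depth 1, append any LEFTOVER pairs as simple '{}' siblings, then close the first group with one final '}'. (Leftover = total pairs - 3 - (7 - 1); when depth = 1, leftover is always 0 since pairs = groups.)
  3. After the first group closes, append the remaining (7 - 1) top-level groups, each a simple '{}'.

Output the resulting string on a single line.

Answer: {{{}}{}{}{}{}{}{}{}{}{}{}{}{}{}}{}{}{}{}{}{}

Derivation:
Spec: pairs=22 depth=3 groups=7
Leftover pairs = 22 - 3 - (7-1) = 13
First group: deep chain of depth 3 + 13 sibling pairs
Remaining 6 groups: simple '{}' each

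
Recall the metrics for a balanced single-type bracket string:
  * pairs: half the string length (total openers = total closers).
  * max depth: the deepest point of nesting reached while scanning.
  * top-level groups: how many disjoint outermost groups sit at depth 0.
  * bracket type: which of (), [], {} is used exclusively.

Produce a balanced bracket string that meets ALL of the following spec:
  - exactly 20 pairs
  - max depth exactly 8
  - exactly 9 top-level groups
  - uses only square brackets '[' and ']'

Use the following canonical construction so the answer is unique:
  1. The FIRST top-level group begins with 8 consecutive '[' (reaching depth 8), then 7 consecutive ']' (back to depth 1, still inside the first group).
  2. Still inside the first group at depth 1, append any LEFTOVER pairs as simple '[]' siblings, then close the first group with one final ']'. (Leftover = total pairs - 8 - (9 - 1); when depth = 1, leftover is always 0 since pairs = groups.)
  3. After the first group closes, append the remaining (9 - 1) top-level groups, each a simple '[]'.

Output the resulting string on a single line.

Answer: [[[[[[[[]]]]]]][][][][]][][][][][][][][]

Derivation:
Spec: pairs=20 depth=8 groups=9
Leftover pairs = 20 - 8 - (9-1) = 4
First group: deep chain of depth 8 + 4 sibling pairs
Remaining 8 groups: simple '[]' each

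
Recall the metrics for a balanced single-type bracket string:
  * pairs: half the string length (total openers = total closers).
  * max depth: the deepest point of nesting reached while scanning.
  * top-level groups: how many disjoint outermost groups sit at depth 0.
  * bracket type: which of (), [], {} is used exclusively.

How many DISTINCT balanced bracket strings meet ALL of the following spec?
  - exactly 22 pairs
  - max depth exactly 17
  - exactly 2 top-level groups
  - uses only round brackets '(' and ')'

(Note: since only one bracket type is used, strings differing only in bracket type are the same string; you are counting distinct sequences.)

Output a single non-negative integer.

Answer: 143418

Derivation:
Spec: pairs=22 depth=17 groups=2
Count(depth <= 17) = 24466248898
Count(depth <= 16) = 24466105480
Count(depth == 17) = 24466248898 - 24466105480 = 143418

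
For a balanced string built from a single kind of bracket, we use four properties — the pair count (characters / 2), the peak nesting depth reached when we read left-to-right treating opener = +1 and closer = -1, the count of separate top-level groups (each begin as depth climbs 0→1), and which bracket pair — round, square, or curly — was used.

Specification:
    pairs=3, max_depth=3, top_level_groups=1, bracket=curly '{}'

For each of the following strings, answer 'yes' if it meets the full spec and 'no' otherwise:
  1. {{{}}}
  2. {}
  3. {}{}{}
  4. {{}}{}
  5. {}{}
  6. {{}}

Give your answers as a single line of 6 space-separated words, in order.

Answer: yes no no no no no

Derivation:
String 1 '{{{}}}': depth seq [1 2 3 2 1 0]
  -> pairs=3 depth=3 groups=1 -> yes
String 2 '{}': depth seq [1 0]
  -> pairs=1 depth=1 groups=1 -> no
String 3 '{}{}{}': depth seq [1 0 1 0 1 0]
  -> pairs=3 depth=1 groups=3 -> no
String 4 '{{}}{}': depth seq [1 2 1 0 1 0]
  -> pairs=3 depth=2 groups=2 -> no
String 5 '{}{}': depth seq [1 0 1 0]
  -> pairs=2 depth=1 groups=2 -> no
String 6 '{{}}': depth seq [1 2 1 0]
  -> pairs=2 depth=2 groups=1 -> no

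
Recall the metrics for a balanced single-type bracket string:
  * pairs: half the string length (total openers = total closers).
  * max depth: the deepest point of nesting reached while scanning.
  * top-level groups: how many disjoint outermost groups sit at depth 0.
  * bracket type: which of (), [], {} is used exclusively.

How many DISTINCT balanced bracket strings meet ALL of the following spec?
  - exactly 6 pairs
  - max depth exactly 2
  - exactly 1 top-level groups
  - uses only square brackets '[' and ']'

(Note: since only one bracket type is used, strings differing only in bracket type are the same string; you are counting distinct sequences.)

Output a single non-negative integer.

Spec: pairs=6 depth=2 groups=1
Count(depth <= 2) = 1
Count(depth <= 1) = 0
Count(depth == 2) = 1 - 0 = 1

Answer: 1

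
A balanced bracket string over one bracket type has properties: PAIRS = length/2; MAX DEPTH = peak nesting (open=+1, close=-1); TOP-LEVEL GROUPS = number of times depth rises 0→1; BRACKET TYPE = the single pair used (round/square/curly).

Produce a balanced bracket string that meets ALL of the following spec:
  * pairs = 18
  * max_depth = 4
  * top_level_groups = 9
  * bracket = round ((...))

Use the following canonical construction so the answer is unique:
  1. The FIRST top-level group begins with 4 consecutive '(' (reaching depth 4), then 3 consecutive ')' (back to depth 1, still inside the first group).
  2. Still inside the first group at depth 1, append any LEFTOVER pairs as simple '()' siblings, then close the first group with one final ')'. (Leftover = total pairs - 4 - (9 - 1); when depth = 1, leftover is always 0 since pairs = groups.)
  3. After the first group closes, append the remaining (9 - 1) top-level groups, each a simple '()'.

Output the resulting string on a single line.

Spec: pairs=18 depth=4 groups=9
Leftover pairs = 18 - 4 - (9-1) = 6
First group: deep chain of depth 4 + 6 sibling pairs
Remaining 8 groups: simple '()' each

Answer: (((()))()()()()()())()()()()()()()()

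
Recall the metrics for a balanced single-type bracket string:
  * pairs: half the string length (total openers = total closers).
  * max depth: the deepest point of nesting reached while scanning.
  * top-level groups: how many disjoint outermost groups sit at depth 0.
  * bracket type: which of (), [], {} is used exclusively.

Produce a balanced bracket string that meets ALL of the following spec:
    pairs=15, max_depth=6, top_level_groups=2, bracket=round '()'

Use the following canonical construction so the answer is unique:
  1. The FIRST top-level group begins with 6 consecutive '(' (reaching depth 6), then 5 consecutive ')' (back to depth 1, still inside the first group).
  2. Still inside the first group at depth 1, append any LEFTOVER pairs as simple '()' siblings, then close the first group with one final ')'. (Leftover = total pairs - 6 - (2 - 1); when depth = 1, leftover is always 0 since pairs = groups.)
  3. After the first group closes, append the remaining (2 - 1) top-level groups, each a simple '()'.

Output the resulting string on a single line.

Answer: (((((()))))()()()()()()()())()

Derivation:
Spec: pairs=15 depth=6 groups=2
Leftover pairs = 15 - 6 - (2-1) = 8
First group: deep chain of depth 6 + 8 sibling pairs
Remaining 1 groups: simple '()' each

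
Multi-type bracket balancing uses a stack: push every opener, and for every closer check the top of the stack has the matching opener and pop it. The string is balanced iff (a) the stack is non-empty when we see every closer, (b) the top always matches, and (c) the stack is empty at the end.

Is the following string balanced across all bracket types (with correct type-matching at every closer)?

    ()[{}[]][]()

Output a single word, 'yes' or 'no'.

pos 0: push '('; stack = (
pos 1: ')' matches '('; pop; stack = (empty)
pos 2: push '['; stack = [
pos 3: push '{'; stack = [{
pos 4: '}' matches '{'; pop; stack = [
pos 5: push '['; stack = [[
pos 6: ']' matches '['; pop; stack = [
pos 7: ']' matches '['; pop; stack = (empty)
pos 8: push '['; stack = [
pos 9: ']' matches '['; pop; stack = (empty)
pos 10: push '('; stack = (
pos 11: ')' matches '('; pop; stack = (empty)
end: stack empty → VALID
Verdict: properly nested → yes

Answer: yes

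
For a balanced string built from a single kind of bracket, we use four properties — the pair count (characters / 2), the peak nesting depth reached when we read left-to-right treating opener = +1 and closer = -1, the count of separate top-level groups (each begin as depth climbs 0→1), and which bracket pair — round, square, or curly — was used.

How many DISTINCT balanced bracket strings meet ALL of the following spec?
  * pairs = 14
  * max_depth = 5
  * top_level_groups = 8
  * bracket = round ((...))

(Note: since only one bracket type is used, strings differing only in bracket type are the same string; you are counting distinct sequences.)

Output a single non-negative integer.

Spec: pairs=14 depth=5 groups=8
Count(depth <= 5) = 15368
Count(depth <= 4) = 14432
Count(depth == 5) = 15368 - 14432 = 936

Answer: 936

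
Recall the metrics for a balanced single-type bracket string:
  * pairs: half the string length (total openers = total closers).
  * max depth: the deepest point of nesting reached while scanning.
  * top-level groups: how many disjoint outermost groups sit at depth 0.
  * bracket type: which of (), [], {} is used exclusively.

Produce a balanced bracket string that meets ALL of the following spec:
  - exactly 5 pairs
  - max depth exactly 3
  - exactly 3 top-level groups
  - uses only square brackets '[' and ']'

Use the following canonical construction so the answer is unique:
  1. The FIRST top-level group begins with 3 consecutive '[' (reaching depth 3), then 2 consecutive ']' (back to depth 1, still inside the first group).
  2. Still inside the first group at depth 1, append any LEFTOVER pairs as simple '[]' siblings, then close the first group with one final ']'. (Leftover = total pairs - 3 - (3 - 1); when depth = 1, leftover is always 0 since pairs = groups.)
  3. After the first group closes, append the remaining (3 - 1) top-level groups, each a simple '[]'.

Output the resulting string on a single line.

Spec: pairs=5 depth=3 groups=3
Leftover pairs = 5 - 3 - (3-1) = 0
First group: deep chain of depth 3 + 0 sibling pairs
Remaining 2 groups: simple '[]' each

Answer: [[[]]][][]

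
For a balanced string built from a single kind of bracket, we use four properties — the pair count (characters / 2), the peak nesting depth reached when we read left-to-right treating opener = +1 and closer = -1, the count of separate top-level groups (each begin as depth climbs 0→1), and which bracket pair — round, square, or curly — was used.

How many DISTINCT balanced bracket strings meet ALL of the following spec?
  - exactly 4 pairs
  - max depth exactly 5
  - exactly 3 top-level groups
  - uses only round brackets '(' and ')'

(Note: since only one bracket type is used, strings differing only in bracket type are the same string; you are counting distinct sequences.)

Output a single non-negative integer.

Answer: 0

Derivation:
Spec: pairs=4 depth=5 groups=3
Count(depth <= 5) = 3
Count(depth <= 4) = 3
Count(depth == 5) = 3 - 3 = 0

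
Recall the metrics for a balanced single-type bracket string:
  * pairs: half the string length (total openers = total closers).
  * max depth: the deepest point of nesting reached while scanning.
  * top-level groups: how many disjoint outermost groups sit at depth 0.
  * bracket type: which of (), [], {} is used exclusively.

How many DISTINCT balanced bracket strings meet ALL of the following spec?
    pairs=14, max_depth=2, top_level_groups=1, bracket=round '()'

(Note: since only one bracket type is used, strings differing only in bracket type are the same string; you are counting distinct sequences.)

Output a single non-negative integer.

Answer: 1

Derivation:
Spec: pairs=14 depth=2 groups=1
Count(depth <= 2) = 1
Count(depth <= 1) = 0
Count(depth == 2) = 1 - 0 = 1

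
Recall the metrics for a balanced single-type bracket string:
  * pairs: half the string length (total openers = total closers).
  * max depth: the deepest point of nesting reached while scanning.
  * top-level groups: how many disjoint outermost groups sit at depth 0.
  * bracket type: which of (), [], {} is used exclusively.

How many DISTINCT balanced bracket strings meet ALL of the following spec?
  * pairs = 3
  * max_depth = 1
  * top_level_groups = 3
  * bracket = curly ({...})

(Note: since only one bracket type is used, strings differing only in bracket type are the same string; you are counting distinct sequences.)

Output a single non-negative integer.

Spec: pairs=3 depth=1 groups=3
Count(depth <= 1) = 1
Count(depth <= 0) = 0
Count(depth == 1) = 1 - 0 = 1

Answer: 1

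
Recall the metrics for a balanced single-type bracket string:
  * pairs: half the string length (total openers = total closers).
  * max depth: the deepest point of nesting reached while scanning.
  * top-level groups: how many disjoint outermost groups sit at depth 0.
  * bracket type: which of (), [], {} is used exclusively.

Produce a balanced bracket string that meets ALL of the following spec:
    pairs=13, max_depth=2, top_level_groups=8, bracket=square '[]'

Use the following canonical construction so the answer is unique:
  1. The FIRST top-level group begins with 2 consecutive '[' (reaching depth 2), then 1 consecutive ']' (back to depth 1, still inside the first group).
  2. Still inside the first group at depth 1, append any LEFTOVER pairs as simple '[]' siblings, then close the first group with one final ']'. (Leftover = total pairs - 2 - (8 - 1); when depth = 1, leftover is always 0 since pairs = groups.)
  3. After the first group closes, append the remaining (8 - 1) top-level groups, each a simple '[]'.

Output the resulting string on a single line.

Answer: [[][][][][]][][][][][][][]

Derivation:
Spec: pairs=13 depth=2 groups=8
Leftover pairs = 13 - 2 - (8-1) = 4
First group: deep chain of depth 2 + 4 sibling pairs
Remaining 7 groups: simple '[]' each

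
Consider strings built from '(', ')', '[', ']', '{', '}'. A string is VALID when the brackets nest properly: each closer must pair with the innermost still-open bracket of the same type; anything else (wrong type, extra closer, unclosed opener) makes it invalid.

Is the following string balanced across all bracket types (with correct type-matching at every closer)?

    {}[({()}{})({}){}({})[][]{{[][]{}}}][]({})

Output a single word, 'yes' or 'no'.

pos 0: push '{'; stack = {
pos 1: '}' matches '{'; pop; stack = (empty)
pos 2: push '['; stack = [
pos 3: push '('; stack = [(
pos 4: push '{'; stack = [({
pos 5: push '('; stack = [({(
pos 6: ')' matches '('; pop; stack = [({
pos 7: '}' matches '{'; pop; stack = [(
pos 8: push '{'; stack = [({
pos 9: '}' matches '{'; pop; stack = [(
pos 10: ')' matches '('; pop; stack = [
pos 11: push '('; stack = [(
pos 12: push '{'; stack = [({
pos 13: '}' matches '{'; pop; stack = [(
pos 14: ')' matches '('; pop; stack = [
pos 15: push '{'; stack = [{
pos 16: '}' matches '{'; pop; stack = [
pos 17: push '('; stack = [(
pos 18: push '{'; stack = [({
pos 19: '}' matches '{'; pop; stack = [(
pos 20: ')' matches '('; pop; stack = [
pos 21: push '['; stack = [[
pos 22: ']' matches '['; pop; stack = [
pos 23: push '['; stack = [[
pos 24: ']' matches '['; pop; stack = [
pos 25: push '{'; stack = [{
pos 26: push '{'; stack = [{{
pos 27: push '['; stack = [{{[
pos 28: ']' matches '['; pop; stack = [{{
pos 29: push '['; stack = [{{[
pos 30: ']' matches '['; pop; stack = [{{
pos 31: push '{'; stack = [{{{
pos 32: '}' matches '{'; pop; stack = [{{
pos 33: '}' matches '{'; pop; stack = [{
pos 34: '}' matches '{'; pop; stack = [
pos 35: ']' matches '['; pop; stack = (empty)
pos 36: push '['; stack = [
pos 37: ']' matches '['; pop; stack = (empty)
pos 38: push '('; stack = (
pos 39: push '{'; stack = ({
pos 40: '}' matches '{'; pop; stack = (
pos 41: ')' matches '('; pop; stack = (empty)
end: stack empty → VALID
Verdict: properly nested → yes

Answer: yes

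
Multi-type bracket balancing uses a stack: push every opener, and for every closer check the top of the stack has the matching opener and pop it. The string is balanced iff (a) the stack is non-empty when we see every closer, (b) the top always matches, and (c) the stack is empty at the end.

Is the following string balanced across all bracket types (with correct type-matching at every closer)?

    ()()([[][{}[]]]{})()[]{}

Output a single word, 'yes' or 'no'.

pos 0: push '('; stack = (
pos 1: ')' matches '('; pop; stack = (empty)
pos 2: push '('; stack = (
pos 3: ')' matches '('; pop; stack = (empty)
pos 4: push '('; stack = (
pos 5: push '['; stack = ([
pos 6: push '['; stack = ([[
pos 7: ']' matches '['; pop; stack = ([
pos 8: push '['; stack = ([[
pos 9: push '{'; stack = ([[{
pos 10: '}' matches '{'; pop; stack = ([[
pos 11: push '['; stack = ([[[
pos 12: ']' matches '['; pop; stack = ([[
pos 13: ']' matches '['; pop; stack = ([
pos 14: ']' matches '['; pop; stack = (
pos 15: push '{'; stack = ({
pos 16: '}' matches '{'; pop; stack = (
pos 17: ')' matches '('; pop; stack = (empty)
pos 18: push '('; stack = (
pos 19: ')' matches '('; pop; stack = (empty)
pos 20: push '['; stack = [
pos 21: ']' matches '['; pop; stack = (empty)
pos 22: push '{'; stack = {
pos 23: '}' matches '{'; pop; stack = (empty)
end: stack empty → VALID
Verdict: properly nested → yes

Answer: yes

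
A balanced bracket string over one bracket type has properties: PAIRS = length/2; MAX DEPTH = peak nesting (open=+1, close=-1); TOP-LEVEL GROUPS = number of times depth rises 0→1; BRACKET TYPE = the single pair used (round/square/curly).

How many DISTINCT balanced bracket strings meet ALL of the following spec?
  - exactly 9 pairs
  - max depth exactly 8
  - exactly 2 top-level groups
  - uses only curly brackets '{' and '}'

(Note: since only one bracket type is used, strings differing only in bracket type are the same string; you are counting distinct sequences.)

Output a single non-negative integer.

Spec: pairs=9 depth=8 groups=2
Count(depth <= 8) = 1430
Count(depth <= 7) = 1428
Count(depth == 8) = 1430 - 1428 = 2

Answer: 2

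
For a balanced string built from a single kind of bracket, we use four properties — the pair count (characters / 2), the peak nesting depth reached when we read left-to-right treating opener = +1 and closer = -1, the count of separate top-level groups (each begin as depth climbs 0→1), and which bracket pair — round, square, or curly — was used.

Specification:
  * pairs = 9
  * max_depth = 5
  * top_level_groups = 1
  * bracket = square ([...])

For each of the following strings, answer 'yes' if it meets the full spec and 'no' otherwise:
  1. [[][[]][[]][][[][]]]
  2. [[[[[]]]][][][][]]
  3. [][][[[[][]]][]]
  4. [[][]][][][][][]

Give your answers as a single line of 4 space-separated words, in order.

String 1 '[[][[]][[]][][[][]]]': depth seq [1 2 1 2 3 2 1 2 3 2 1 2 1 2 3 2 3 2 1 0]
  -> pairs=10 depth=3 groups=1 -> no
String 2 '[[[[[]]]][][][][]]': depth seq [1 2 3 4 5 4 3 2 1 2 1 2 1 2 1 2 1 0]
  -> pairs=9 depth=5 groups=1 -> yes
String 3 '[][][[[[][]]][]]': depth seq [1 0 1 0 1 2 3 4 3 4 3 2 1 2 1 0]
  -> pairs=8 depth=4 groups=3 -> no
String 4 '[[][]][][][][][]': depth seq [1 2 1 2 1 0 1 0 1 0 1 0 1 0 1 0]
  -> pairs=8 depth=2 groups=6 -> no

Answer: no yes no no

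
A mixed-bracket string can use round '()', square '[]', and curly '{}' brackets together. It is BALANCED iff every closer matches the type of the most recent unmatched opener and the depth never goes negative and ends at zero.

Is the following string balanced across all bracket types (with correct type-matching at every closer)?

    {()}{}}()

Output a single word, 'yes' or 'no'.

Answer: no

Derivation:
pos 0: push '{'; stack = {
pos 1: push '('; stack = {(
pos 2: ')' matches '('; pop; stack = {
pos 3: '}' matches '{'; pop; stack = (empty)
pos 4: push '{'; stack = {
pos 5: '}' matches '{'; pop; stack = (empty)
pos 6: saw closer '}' but stack is empty → INVALID
Verdict: unmatched closer '}' at position 6 → no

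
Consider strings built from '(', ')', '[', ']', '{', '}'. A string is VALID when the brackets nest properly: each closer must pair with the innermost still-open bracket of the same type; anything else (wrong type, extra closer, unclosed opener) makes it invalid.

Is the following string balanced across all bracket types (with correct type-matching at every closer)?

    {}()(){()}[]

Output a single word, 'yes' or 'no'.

Answer: yes

Derivation:
pos 0: push '{'; stack = {
pos 1: '}' matches '{'; pop; stack = (empty)
pos 2: push '('; stack = (
pos 3: ')' matches '('; pop; stack = (empty)
pos 4: push '('; stack = (
pos 5: ')' matches '('; pop; stack = (empty)
pos 6: push '{'; stack = {
pos 7: push '('; stack = {(
pos 8: ')' matches '('; pop; stack = {
pos 9: '}' matches '{'; pop; stack = (empty)
pos 10: push '['; stack = [
pos 11: ']' matches '['; pop; stack = (empty)
end: stack empty → VALID
Verdict: properly nested → yes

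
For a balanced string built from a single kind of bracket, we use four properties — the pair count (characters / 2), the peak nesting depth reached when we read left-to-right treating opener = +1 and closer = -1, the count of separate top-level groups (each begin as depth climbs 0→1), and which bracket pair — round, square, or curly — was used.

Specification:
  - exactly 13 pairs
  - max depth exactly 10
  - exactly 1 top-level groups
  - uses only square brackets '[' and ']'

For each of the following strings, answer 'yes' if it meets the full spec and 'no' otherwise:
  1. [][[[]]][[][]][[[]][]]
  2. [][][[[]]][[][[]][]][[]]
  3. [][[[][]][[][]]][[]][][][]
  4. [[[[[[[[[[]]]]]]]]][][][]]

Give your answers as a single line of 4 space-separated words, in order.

Answer: no no no yes

Derivation:
String 1 '[][[[]]][[][]][[[]][]]': depth seq [1 0 1 2 3 2 1 0 1 2 1 2 1 0 1 2 3 2 1 2 1 0]
  -> pairs=11 depth=3 groups=4 -> no
String 2 '[][][[[]]][[][[]][]][[]]': depth seq [1 0 1 0 1 2 3 2 1 0 1 2 1 2 3 2 1 2 1 0 1 2 1 0]
  -> pairs=12 depth=3 groups=5 -> no
String 3 '[][[[][]][[][]]][[]][][][]': depth seq [1 0 1 2 3 2 3 2 1 2 3 2 3 2 1 0 1 2 1 0 1 0 1 0 1 0]
  -> pairs=13 depth=3 groups=6 -> no
String 4 '[[[[[[[[[[]]]]]]]]][][][]]': depth seq [1 2 3 4 5 6 7 8 9 10 9 8 7 6 5 4 3 2 1 2 1 2 1 2 1 0]
  -> pairs=13 depth=10 groups=1 -> yes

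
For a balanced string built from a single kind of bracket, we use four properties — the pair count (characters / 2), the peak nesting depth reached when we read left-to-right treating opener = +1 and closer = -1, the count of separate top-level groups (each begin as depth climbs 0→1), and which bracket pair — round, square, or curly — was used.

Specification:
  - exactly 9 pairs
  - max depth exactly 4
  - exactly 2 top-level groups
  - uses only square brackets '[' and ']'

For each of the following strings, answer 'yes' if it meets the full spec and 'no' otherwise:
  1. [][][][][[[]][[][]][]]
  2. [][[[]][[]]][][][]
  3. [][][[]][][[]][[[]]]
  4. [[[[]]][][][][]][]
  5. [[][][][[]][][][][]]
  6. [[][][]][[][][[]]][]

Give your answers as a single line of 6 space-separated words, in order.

Answer: no no no yes no no

Derivation:
String 1 '[][][][][[[]][[][]][]]': depth seq [1 0 1 0 1 0 1 0 1 2 3 2 1 2 3 2 3 2 1 2 1 0]
  -> pairs=11 depth=3 groups=5 -> no
String 2 '[][[[]][[]]][][][]': depth seq [1 0 1 2 3 2 1 2 3 2 1 0 1 0 1 0 1 0]
  -> pairs=9 depth=3 groups=5 -> no
String 3 '[][][[]][][[]][[[]]]': depth seq [1 0 1 0 1 2 1 0 1 0 1 2 1 0 1 2 3 2 1 0]
  -> pairs=10 depth=3 groups=6 -> no
String 4 '[[[[]]][][][][]][]': depth seq [1 2 3 4 3 2 1 2 1 2 1 2 1 2 1 0 1 0]
  -> pairs=9 depth=4 groups=2 -> yes
String 5 '[[][][][[]][][][][]]': depth seq [1 2 1 2 1 2 1 2 3 2 1 2 1 2 1 2 1 2 1 0]
  -> pairs=10 depth=3 groups=1 -> no
String 6 '[[][][]][[][][[]]][]': depth seq [1 2 1 2 1 2 1 0 1 2 1 2 1 2 3 2 1 0 1 0]
  -> pairs=10 depth=3 groups=3 -> no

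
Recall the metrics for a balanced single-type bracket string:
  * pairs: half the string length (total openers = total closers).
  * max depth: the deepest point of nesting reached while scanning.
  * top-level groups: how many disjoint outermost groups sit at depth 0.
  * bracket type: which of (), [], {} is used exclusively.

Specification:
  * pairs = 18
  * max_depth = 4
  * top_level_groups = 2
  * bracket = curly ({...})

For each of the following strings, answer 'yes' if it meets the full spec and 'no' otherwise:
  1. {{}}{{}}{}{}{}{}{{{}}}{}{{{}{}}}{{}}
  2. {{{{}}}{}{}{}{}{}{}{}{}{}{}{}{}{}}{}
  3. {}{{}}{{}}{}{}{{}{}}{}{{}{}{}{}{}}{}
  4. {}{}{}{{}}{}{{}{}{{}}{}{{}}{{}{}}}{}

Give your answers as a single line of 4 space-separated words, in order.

String 1 '{{}}{{}}{}{}{}{}{{{}}}{}{{{}{}}}{{}}': depth seq [1 2 1 0 1 2 1 0 1 0 1 0 1 0 1 0 1 2 3 2 1 0 1 0 1 2 3 2 3 2 1 0 1 2 1 0]
  -> pairs=18 depth=3 groups=10 -> no
String 2 '{{{{}}}{}{}{}{}{}{}{}{}{}{}{}{}{}}{}': depth seq [1 2 3 4 3 2 1 2 1 2 1 2 1 2 1 2 1 2 1 2 1 2 1 2 1 2 1 2 1 2 1 2 1 0 1 0]
  -> pairs=18 depth=4 groups=2 -> yes
String 3 '{}{{}}{{}}{}{}{{}{}}{}{{}{}{}{}{}}{}': depth seq [1 0 1 2 1 0 1 2 1 0 1 0 1 0 1 2 1 2 1 0 1 0 1 2 1 2 1 2 1 2 1 2 1 0 1 0]
  -> pairs=18 depth=2 groups=9 -> no
String 4 '{}{}{}{{}}{}{{}{}{{}}{}{{}}{{}{}}}{}': depth seq [1 0 1 0 1 0 1 2 1 0 1 0 1 2 1 2 1 2 3 2 1 2 1 2 3 2 1 2 3 2 3 2 1 0 1 0]
  -> pairs=18 depth=3 groups=7 -> no

Answer: no yes no no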